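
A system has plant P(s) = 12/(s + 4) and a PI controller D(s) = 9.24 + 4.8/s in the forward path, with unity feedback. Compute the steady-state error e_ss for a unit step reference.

The open loop D(s)P(s) has a pole at the origin (type 1), so the static position error constant is infinite and e_ss = 1/(1+∞) = 0.

0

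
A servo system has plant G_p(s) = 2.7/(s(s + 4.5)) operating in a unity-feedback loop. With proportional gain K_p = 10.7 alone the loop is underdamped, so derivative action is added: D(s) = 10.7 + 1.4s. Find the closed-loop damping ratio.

ζ = 0.77

Forward path: (10.7 + 1.4s)·2.7/(s(s+4.5)). The closed-loop characteristic equation is s² + (4.5 + 2.7·1.4)s + 2.7·10.7 = 0.
That is s² + 8.28s + 28.89 = 0, so ω_n = 5.375 rad/s and ζ = 8.28/(2·5.375) = 0.7702.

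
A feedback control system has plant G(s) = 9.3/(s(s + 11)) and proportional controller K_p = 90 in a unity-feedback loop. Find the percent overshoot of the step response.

54.4%

The closed-loop denominator s² + 11s + 837 gives ω_n = √837 = 28.93 and ζ = 11/(2ω_n) = 0.1901.
%OS = 100·exp(−πζ/√(1−ζ²)) = 100·exp(−π·0.1901/√0.9639) = 54.4%.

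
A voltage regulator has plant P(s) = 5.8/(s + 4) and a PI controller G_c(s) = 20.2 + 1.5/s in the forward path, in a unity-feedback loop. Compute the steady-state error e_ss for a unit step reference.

0

The open loop G_c(s)P(s) has a pole at the origin (type 1), so the static position error constant is infinite and e_ss = 1/(1+∞) = 0.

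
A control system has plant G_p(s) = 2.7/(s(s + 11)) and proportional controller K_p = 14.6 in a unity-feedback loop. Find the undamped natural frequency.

ω_n = 6.28 rad/s

1 + K_p·G_p(s) = 0 gives s² + 11s + 39.42 = 0.
So ω_n² = 39.42 ⇒ ω_n = 6.279 rad/s, and ζ = 11/(2ω_n) = 0.876.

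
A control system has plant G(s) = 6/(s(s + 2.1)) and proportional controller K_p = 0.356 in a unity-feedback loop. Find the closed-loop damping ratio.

ζ = 0.718

With unity feedback the closed-loop characteristic equation is s² + 2.1s + 0.356·6 = s² + 2.1s + 2.136 = 0.
Matching s² + 2ζω_n s + ω_n²: ω_n = √2.136 = 1.462 rad/s and 2ζω_n = 2.1, so ζ = 2.1/(2·1.462) = 0.718.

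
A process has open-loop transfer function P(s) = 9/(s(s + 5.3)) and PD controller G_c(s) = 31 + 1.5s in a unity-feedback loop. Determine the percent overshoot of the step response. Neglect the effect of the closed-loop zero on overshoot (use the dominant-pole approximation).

11.8%

Forward path: (31 + 1.5s)·9/(s(s+5.3)). The closed-loop characteristic equation is s² + (5.3 + 9·1.5)s + 9·31 = 0.
That is s² + 18.8s + 279 = 0, so ω_n = 16.7 rad/s and ζ = 18.8/(2·16.7) = 0.5628.
%OS = 100·exp(−πζ/√(1−ζ²)) = 11.8%.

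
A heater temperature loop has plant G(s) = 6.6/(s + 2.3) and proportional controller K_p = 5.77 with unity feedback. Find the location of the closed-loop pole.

Closed-loop transfer function: T(s) = K_p·G(s)/(1 + K_p·G(s)) = 38.08/(s + 2.3 + 38.08) = 38.08/(s + 40.38).
The closed-loop pole is at s = −40.38.

s = -40.38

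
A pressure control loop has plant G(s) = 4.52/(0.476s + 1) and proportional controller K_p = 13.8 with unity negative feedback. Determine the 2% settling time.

T_s ≈ 0.03 s

Closed loop: T(s) = K_p·G/(1+K_p·G) = 62.38/(0.476s + 1 + 62.38), with pole at s = −(1 + 62.38)/0.476 = −133.1.
τ = 1/133.1 = 0.007511 s, so 2% settling time ≈ 4τ = 0.03 s.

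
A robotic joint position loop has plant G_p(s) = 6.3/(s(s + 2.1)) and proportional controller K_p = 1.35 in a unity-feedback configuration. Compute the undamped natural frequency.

ω_n = 2.92 rad/s

The closed-loop denominator is s(s+2.1) + 1.35·6.3 = s² + 2.1s + 8.505.
So ω_n² = 8.505 ⇒ ω_n = 2.916 rad/s, and ζ = 2.1/(2ω_n) = 0.36.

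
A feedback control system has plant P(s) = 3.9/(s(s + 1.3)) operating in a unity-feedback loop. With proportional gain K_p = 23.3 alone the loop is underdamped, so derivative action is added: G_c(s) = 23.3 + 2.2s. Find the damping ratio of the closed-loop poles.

Forward path: (23.3 + 2.2s)·3.9/(s(s+1.3)). The closed-loop characteristic equation is s² + (1.3 + 3.9·2.2)s + 3.9·23.3 = 0.
That is s² + 9.88s + 90.87 = 0, so ω_n = 9.533 rad/s and ζ = 9.88/(2·9.533) = 0.5182.

ζ = 0.518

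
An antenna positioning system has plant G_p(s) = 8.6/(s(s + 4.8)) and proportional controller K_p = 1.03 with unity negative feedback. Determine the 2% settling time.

The closed-loop denominator s² + 4.8s + 8.858 gives ω_n = √8.858 = 2.976 and ζ = 4.8/(2ω_n) = 0.8064.
2% settling time T_s ≈ 4/(ζω_n) = 4/2.4 = 1.67 s.

T_s ≈ 1.67 s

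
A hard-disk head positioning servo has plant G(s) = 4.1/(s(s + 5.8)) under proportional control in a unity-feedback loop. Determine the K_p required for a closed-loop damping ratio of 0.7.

K_p = 4.19

Closed-loop characteristic equation: s² + 5.8s + K_p·4.1 = 0.
So ω_n = √(4.1K_p) and 2ζω_n = 5.8, giving ζ = 5.8/(2√(4.1K_p)).
Setting ζ = 0.7: √(4.1K_p) = 5.8/(2·0.7) = 4.143, so K_p = 17.16/4.1 = 4.19.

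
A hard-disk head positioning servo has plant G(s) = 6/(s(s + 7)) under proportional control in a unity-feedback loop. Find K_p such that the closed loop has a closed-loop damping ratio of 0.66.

Closed-loop characteristic equation: s² + 7s + K_p·6 = 0.
So ω_n = √(6K_p) and 2ζω_n = 7, giving ζ = 7/(2√(6K_p)).
Setting ζ = 0.66: √(6K_p) = 7/(2·0.66) = 5.303, so K_p = 28.12/6 = 4.69.

K_p = 4.69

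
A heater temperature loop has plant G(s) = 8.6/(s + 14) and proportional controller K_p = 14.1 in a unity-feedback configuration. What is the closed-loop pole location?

s = -135.3

Closed-loop transfer function: T(s) = K_p·G(s)/(1 + K_p·G(s)) = 121.3/(s + 14 + 121.3) = 121.3/(s + 135.3).
The closed-loop pole is at s = −135.3.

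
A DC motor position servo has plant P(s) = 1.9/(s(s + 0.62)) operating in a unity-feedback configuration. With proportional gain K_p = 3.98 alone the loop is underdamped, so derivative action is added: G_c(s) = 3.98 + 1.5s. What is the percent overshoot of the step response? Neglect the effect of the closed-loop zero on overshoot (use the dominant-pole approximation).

Forward path: (3.98 + 1.5s)·1.9/(s(s+0.62)). The closed-loop characteristic equation is s² + (0.62 + 1.9·1.5)s + 1.9·3.98 = 0.
That is s² + 3.47s + 7.562 = 0, so ω_n = 2.75 rad/s and ζ = 3.47/(2·2.75) = 0.6309.
%OS = 100·exp(−πζ/√(1−ζ²)) = 7.77%.

7.77%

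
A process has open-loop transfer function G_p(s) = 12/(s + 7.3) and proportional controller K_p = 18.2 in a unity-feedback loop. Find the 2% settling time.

T_s ≈ 0.0177 s

Closed-loop transfer function: T(s) = K_p·G_p(s)/(1 + K_p·G_p(s)) = 218.4/(s + 7.3 + 218.4) = 218.4/(s + 225.7).
Time constant τ = 1/225.7 = 0.004431 s, so the 2% settling time is about 4τ = 0.0177 s.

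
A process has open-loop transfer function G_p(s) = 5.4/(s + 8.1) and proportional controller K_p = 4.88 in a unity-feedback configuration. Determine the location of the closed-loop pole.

s = -34.45

Closed-loop transfer function: T(s) = K_p·G_p(s)/(1 + K_p·G_p(s)) = 26.35/(s + 8.1 + 26.35) = 26.35/(s + 34.45).
The closed-loop pole is at s = −34.45.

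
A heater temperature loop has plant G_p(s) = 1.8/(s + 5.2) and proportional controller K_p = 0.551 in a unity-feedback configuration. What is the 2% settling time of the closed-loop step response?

Closed-loop transfer function: T(s) = K_p·G_p(s)/(1 + K_p·G_p(s)) = 0.9918/(s + 5.2 + 0.9918) = 0.9918/(s + 6.192).
Time constant τ = 1/6.192 = 0.1615 s, so the 2% settling time is about 4τ = 0.646 s.

T_s ≈ 0.646 s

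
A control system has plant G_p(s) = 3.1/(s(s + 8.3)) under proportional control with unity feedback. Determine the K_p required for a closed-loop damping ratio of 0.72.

K_p = 10.7

Closed-loop characteristic equation: s² + 8.3s + K_p·3.1 = 0.
So ω_n = √(3.1K_p) and 2ζω_n = 8.3, giving ζ = 8.3/(2√(3.1K_p)).
Setting ζ = 0.72: √(3.1K_p) = 8.3/(2·0.72) = 5.764, so K_p = 33.22/3.1 = 10.7.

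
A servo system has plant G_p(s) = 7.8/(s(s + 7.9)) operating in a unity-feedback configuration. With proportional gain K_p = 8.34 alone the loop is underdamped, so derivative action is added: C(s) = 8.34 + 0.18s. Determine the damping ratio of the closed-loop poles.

ζ = 0.577

Forward path: (8.34 + 0.18s)·7.8/(s(s+7.9)). The closed-loop characteristic equation is s² + (7.9 + 7.8·0.18)s + 7.8·8.34 = 0.
That is s² + 9.304s + 65.05 = 0, so ω_n = 8.065 rad/s and ζ = 9.304/(2·8.065) = 0.5768.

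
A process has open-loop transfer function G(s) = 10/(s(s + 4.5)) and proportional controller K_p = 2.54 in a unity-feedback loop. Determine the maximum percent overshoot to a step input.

20.9%

Closed-loop characteristic equation: s² + 4.5s + 25.4 = 0, so ω_n = 5.04 rad/s and ζ = 4.5/(2·5.04) = 0.4464.
%OS = 100·exp(−πζ/√(1−ζ²)) = 100·exp(−π·0.4464/√0.8007) = 20.9%.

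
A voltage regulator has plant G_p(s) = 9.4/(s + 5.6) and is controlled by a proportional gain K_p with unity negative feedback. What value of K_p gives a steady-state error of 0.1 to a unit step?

Steady-state error for a unit step on this type-0 loop is 1/(1 + K_p·G_p(0)).
G_p(0) = 1.679. Require 1/(1 + K_p·1.679) = 0.1, so 1 + 1.679·K_p = 10.
K_p = (10 − 1)/1.679 = 5.36.

K_p = 5.36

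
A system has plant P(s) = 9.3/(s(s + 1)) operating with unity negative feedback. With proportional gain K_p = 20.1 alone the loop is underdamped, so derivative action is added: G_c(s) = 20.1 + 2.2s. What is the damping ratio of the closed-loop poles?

Forward path: (20.1 + 2.2s)·9.3/(s(s+1)). The closed-loop characteristic equation is s² + (1 + 9.3·2.2)s + 9.3·20.1 = 0.
That is s² + 21.46s + 186.9 = 0, so ω_n = 13.67 rad/s and ζ = 21.46/(2·13.67) = 0.7848.

ζ = 0.785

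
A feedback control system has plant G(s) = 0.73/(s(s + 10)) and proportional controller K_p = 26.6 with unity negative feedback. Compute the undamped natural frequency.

ω_n = 4.41 rad/s

With unity feedback the closed-loop characteristic equation is s² + 10s + 26.6·0.73 = s² + 10s + 19.42 = 0.
Matching s² + 2ζω_n s + ω_n²: ω_n = √19.42 = 4.407 rad/s and 2ζω_n = 10, so ζ = 10/(2·4.407) = 1.13.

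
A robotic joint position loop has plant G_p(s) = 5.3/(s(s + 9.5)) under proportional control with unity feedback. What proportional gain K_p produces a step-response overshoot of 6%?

K_p = 9.57

From %OS = 100·exp(−πζ/√(1−ζ²)) = 6%, ζ = −ln(0.06)/√(π²+ln²(0.06)) = 0.6671.
Characteristic equation s² + 9.5s + 5.3K_p = 0 gives ζ = 9.5/(2√(5.3K_p)).
Setting ζ = 0.6671: √(5.3K_p) = 9.5/(2·0.6671) = 7.12, so K_p = 50.7/5.3 = 9.57.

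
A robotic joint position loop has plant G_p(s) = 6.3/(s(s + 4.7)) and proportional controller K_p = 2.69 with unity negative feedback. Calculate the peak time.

T_p = 0.929 s

From 1 + K_pG_p(s) = 0: s² + 4.7s + 16.95 = 0 ⇒ ω_n = 4.117, ζ = 0.5708.
Damped frequency ω_d = ω_n√(1−ζ²) = 3.38 rad/s, so peak time T_p = π/ω_d = 0.929 s.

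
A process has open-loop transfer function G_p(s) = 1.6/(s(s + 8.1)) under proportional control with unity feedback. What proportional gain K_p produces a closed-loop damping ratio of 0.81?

Closed-loop characteristic equation: s² + 8.1s + K_p·1.6 = 0.
So ω_n = √(1.6K_p) and 2ζω_n = 8.1, giving ζ = 8.1/(2√(1.6K_p)).
Setting ζ = 0.81: √(1.6K_p) = 8.1/(2·0.81) = 5, so K_p = 25/1.6 = 15.6.

K_p = 15.6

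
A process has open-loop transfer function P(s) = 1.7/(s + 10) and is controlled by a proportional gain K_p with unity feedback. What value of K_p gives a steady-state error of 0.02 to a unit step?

K_p = 288

Steady-state error for a unit step on this type-0 loop is 1/(1 + K_p·P(0)).
P(0) = 0.17. Require 1/(1 + K_p·0.17) = 0.02, so 1 + 0.17·K_p = 50.
K_p = (50 − 1)/0.17 = 288.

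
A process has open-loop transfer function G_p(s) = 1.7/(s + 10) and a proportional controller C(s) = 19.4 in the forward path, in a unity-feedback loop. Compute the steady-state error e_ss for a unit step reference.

0.233

The loop is type 0. Static position error constant K_pos = C(0)·G_p(0) = 19.4·0.17 = 3.298.
Steady-state error to a unit step: e_ss = 1/(1+K_pos) = 1/4.298 = 0.233.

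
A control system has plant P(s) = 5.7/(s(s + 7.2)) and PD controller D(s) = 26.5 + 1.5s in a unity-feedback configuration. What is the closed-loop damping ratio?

ζ = 0.641

Forward path: (26.5 + 1.5s)·5.7/(s(s+7.2)). The closed-loop characteristic equation is s² + (7.2 + 5.7·1.5)s + 5.7·26.5 = 0.
That is s² + 15.75s + 151.1 = 0, so ω_n = 12.29 rad/s and ζ = 15.75/(2·12.29) = 0.6408.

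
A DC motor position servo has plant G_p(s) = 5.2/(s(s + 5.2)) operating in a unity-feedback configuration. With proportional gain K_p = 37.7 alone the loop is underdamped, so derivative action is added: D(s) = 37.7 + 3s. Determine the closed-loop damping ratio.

ζ = 0.743

Forward path: (37.7 + 3s)·5.2/(s(s+5.2)). The closed-loop characteristic equation is s² + (5.2 + 5.2·3)s + 5.2·37.7 = 0.
That is s² + 20.8s + 196 = 0, so ω_n = 14 rad/s and ζ = 20.8/(2·14) = 0.7428.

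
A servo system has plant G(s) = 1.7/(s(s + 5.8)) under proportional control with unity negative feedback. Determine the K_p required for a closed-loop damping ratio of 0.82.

Closed-loop characteristic equation: s² + 5.8s + K_p·1.7 = 0.
So ω_n = √(1.7K_p) and 2ζω_n = 5.8, giving ζ = 5.8/(2√(1.7K_p)).
Setting ζ = 0.82: √(1.7K_p) = 5.8/(2·0.82) = 3.537, so K_p = 12.51/1.7 = 7.36.

K_p = 7.36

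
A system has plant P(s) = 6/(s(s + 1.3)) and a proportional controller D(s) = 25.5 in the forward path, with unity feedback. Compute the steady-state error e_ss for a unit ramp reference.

The loop has one pole at the origin (type 1). Velocity error constant K_v = lim_{s→0} s·D(s)P(s) = 25.5·6/1.3 = 117.7.
Steady-state error to a unit ramp: e_ss = 1/K_v = 0.0085.

0.0085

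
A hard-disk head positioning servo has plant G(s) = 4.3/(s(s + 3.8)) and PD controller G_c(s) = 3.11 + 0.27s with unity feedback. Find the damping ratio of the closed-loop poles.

Forward path: (3.11 + 0.27s)·4.3/(s(s+3.8)). The closed-loop characteristic equation is s² + (3.8 + 4.3·0.27)s + 4.3·3.11 = 0.
That is s² + 4.961s + 13.37 = 0, so ω_n = 3.657 rad/s and ζ = 4.961/(2·3.657) = 0.6783.

ζ = 0.678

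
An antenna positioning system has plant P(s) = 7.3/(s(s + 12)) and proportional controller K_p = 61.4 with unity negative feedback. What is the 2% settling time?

T_s ≈ 0.667 s

Closed-loop characteristic equation: s² + 12s + 448.2 = 0, so ω_n = 21.17 rad/s and ζ = 12/(2·21.17) = 0.2834.
2% settling time T_s ≈ 4/(ζω_n) = 4/6 = 0.667 s.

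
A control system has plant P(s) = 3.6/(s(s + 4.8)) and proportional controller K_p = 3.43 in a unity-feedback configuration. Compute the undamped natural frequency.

With unity feedback the closed-loop characteristic equation is s² + 4.8s + 3.43·3.6 = s² + 4.8s + 12.35 = 0.
So ω_n² = 12.35 ⇒ ω_n = 3.514 rad/s, and ζ = 4.8/(2ω_n) = 0.683.

ω_n = 3.51 rad/s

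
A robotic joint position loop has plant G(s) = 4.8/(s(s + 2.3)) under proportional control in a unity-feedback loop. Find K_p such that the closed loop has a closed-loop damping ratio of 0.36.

K_p = 2.13

Closed-loop characteristic equation: s² + 2.3s + K_p·4.8 = 0.
So ω_n = √(4.8K_p) and 2ζω_n = 2.3, giving ζ = 2.3/(2√(4.8K_p)).
Setting ζ = 0.36: √(4.8K_p) = 2.3/(2·0.36) = 3.194, so K_p = 10.2/4.8 = 2.13.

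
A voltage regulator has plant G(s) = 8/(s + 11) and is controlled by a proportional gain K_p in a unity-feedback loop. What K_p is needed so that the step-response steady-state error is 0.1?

K_p = 12.4

Steady-state error for a unit step on this type-0 loop is 1/(1 + K_p·G(0)).
G(0) = 0.7273. Require 1/(1 + K_p·0.7273) = 0.1, so 1 + 0.7273·K_p = 10.
K_p = (10 − 1)/0.7273 = 12.4.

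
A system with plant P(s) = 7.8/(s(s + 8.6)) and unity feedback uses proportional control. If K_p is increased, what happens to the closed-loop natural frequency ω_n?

ω_n = √(7.8·K_p), which grows with K_p.

increase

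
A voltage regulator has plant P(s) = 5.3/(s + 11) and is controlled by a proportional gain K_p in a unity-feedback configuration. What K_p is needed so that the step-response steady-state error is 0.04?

For a type-0 loop with proportional control, e_ss = 1/(1 + K_p·P(0)).
P(0) = 0.4818. Require 1/(1 + K_p·0.4818) = 0.04, so 1 + 0.4818·K_p = 25.
K_p = (25 − 1)/0.4818 = 49.8.

K_p = 49.8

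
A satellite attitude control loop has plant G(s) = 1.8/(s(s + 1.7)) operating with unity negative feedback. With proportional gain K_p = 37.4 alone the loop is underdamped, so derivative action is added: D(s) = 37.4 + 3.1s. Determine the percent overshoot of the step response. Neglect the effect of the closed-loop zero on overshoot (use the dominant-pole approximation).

21.1%

Forward path: (37.4 + 3.1s)·1.8/(s(s+1.7)). The closed-loop characteristic equation is s² + (1.7 + 1.8·3.1)s + 1.8·37.4 = 0.
That is s² + 7.28s + 67.32 = 0, so ω_n = 8.205 rad/s and ζ = 7.28/(2·8.205) = 0.4436.
%OS = 100·exp(−πζ/√(1−ζ²)) = 21.1%.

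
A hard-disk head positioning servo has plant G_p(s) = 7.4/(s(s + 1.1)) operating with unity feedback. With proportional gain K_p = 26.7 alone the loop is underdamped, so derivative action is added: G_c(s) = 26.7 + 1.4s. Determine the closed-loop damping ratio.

ζ = 0.408

Forward path: (26.7 + 1.4s)·7.4/(s(s+1.1)). The closed-loop characteristic equation is s² + (1.1 + 7.4·1.4)s + 7.4·26.7 = 0.
That is s² + 11.46s + 197.6 = 0, so ω_n = 14.06 rad/s and ζ = 11.46/(2·14.06) = 0.4076.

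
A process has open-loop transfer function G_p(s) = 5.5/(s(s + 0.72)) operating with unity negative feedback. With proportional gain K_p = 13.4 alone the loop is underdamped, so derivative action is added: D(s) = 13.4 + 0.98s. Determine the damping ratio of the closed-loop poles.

ζ = 0.356

Forward path: (13.4 + 0.98s)·5.5/(s(s+0.72)). The closed-loop characteristic equation is s² + (0.72 + 5.5·0.98)s + 5.5·13.4 = 0.
That is s² + 6.11s + 73.7 = 0, so ω_n = 8.585 rad/s and ζ = 6.11/(2·8.585) = 0.3559.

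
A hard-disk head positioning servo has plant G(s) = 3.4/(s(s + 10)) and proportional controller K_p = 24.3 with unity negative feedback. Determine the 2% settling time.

Closed-loop characteristic equation: s² + 10s + 82.62 = 0, so ω_n = 9.09 rad/s and ζ = 10/(2·9.09) = 0.5501.
2% settling time T_s ≈ 4/(ζω_n) = 4/5 = 0.8 s.

T_s ≈ 0.8 s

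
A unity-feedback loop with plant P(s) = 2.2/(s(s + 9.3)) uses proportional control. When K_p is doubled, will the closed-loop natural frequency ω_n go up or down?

increase

ω_n = √(2.2·K_p), which grows with K_p.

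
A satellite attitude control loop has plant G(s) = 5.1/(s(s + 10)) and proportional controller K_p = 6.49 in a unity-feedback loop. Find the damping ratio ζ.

With unity feedback the closed-loop characteristic equation is s² + 10s + 6.49·5.1 = s² + 10s + 33.1 = 0.
Matching s² + 2ζω_n s + ω_n²: ω_n = √33.1 = 5.753 rad/s and 2ζω_n = 10, so ζ = 10/(2·5.753) = 0.869.

ζ = 0.869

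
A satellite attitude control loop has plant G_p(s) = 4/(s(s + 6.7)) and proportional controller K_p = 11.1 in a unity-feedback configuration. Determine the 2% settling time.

T_s ≈ 1.19 s

Closed-loop characteristic equation: s² + 6.7s + 44.4 = 0, so ω_n = 6.663 rad/s and ζ = 6.7/(2·6.663) = 0.5028.
2% settling time T_s ≈ 4/(ζω_n) = 4/3.35 = 1.19 s.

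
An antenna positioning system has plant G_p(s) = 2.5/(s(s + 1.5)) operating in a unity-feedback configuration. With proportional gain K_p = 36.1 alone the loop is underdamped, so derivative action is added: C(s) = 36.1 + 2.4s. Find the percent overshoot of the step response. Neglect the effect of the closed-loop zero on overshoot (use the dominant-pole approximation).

Forward path: (36.1 + 2.4s)·2.5/(s(s+1.5)). The closed-loop characteristic equation is s² + (1.5 + 2.5·2.4)s + 2.5·36.1 = 0.
That is s² + 7.5s + 90.25 = 0, so ω_n = 9.5 rad/s and ζ = 7.5/(2·9.5) = 0.3947.
%OS = 100·exp(−πζ/√(1−ζ²)) = 25.9%.

25.9%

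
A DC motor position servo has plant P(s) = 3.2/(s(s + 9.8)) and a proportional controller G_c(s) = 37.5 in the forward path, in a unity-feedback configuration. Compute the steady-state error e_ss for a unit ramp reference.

0.0817

The loop has one pole at the origin (type 1). Velocity error constant K_v = lim_{s→0} s·G_c(s)P(s) = 37.5·3.2/9.8 = 12.24.
Steady-state error to a unit ramp: e_ss = 1/K_v = 0.0817.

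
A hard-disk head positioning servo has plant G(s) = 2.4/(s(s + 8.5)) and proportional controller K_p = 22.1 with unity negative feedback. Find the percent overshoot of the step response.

Closed-loop characteristic equation: s² + 8.5s + 53.04 = 0, so ω_n = 7.283 rad/s and ζ = 8.5/(2·7.283) = 0.5836.
%OS = 100·exp(−πζ/√(1−ζ²)) = 100·exp(−π·0.5836/√0.6595) = 10.5%.

10.5%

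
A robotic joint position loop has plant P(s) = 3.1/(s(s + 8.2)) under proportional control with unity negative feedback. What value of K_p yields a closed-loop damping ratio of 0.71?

K_p = 10.8

Closed-loop characteristic equation: s² + 8.2s + K_p·3.1 = 0.
So ω_n = √(3.1K_p) and 2ζω_n = 8.2, giving ζ = 8.2/(2√(3.1K_p)).
Setting ζ = 0.71: √(3.1K_p) = 8.2/(2·0.71) = 5.775, so K_p = 33.35/3.1 = 10.8.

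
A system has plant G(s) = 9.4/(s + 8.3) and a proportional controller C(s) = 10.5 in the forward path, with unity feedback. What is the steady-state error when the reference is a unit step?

The loop is type 0. Static position error constant K_pos = C(0)·G(0) = 10.5·1.133 = 11.89.
Steady-state error to a unit step: e_ss = 1/(1+K_pos) = 1/12.89 = 0.0776.

0.0776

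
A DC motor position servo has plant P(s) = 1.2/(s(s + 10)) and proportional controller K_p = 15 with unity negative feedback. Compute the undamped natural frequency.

1 + K_p·P(s) = 0 gives s² + 10s + 18 = 0.
So ω_n² = 18 ⇒ ω_n = 4.243 rad/s, and ζ = 10/(2ω_n) = 1.18.

ω_n = 4.24 rad/s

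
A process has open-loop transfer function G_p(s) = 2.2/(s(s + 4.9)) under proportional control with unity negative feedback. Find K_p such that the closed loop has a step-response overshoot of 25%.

K_p = 16.7

From %OS = 100·exp(−πζ/√(1−ζ²)) = 25%, ζ = −ln(0.25)/√(π²+ln²(0.25)) = 0.4037.
Characteristic equation s² + 4.9s + 2.2K_p = 0 gives ζ = 4.9/(2√(2.2K_p)).
Setting ζ = 0.4037: √(2.2K_p) = 4.9/(2·0.4037) = 6.069, so K_p = 36.83/2.2 = 16.7.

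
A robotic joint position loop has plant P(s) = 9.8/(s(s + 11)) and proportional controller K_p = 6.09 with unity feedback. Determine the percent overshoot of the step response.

The closed-loop denominator s² + 11s + 59.68 gives ω_n = √59.68 = 7.725 and ζ = 11/(2ω_n) = 0.7119.
%OS = 100·exp(−πζ/√(1−ζ²)) = 100·exp(−π·0.7119/√0.4931) = 4.14%.

4.14%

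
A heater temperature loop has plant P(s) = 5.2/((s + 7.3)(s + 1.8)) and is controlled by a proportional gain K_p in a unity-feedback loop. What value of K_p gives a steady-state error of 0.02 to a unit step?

K_p = 124

The loop is type 0, so e_ss(step) = 1/(1 + K_pos) with K_pos = K_p·P(0).
P(0) = 0.3957. Require 1/(1 + K_p·0.3957) = 0.02, so 1 + 0.3957·K_p = 50.
K_p = (50 − 1)/0.3957 = 124.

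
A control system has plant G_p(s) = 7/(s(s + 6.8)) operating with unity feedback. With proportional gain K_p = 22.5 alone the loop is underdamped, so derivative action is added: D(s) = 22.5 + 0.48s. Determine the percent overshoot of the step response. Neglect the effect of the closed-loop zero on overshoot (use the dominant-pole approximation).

24.9%

Forward path: (22.5 + 0.48s)·7/(s(s+6.8)). The closed-loop characteristic equation is s² + (6.8 + 7·0.48)s + 7·22.5 = 0.
That is s² + 10.16s + 157.5 = 0, so ω_n = 12.55 rad/s and ζ = 10.16/(2·12.55) = 0.4048.
%OS = 100·exp(−πζ/√(1−ζ²)) = 24.9%.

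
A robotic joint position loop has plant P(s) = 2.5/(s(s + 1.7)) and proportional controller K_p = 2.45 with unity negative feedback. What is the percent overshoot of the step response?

From 1 + K_pP(s) = 0: s² + 1.7s + 6.125 = 0 ⇒ ω_n = 2.475, ζ = 0.3435.
%OS = 100·exp(−πζ/√(1−ζ²)) = 100·exp(−π·0.3435/√0.882) = 31.7%.

31.7%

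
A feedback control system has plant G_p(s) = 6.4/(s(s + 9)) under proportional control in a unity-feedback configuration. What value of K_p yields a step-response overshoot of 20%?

From %OS = 100·exp(−πζ/√(1−ζ²)) = 20%, ζ = −ln(0.2)/√(π²+ln²(0.2)) = 0.4559.
Characteristic equation s² + 9s + 6.4K_p = 0 gives ζ = 9/(2√(6.4K_p)).
Setting ζ = 0.4559: √(6.4K_p) = 9/(2·0.4559) = 9.87, so K_p = 97.41/6.4 = 15.2.

K_p = 15.2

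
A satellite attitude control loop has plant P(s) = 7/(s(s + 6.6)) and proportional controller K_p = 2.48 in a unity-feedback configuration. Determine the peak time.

T_p = 1.24 s

From 1 + K_pP(s) = 0: s² + 6.6s + 17.36 = 0 ⇒ ω_n = 4.167, ζ = 0.792.
Damped frequency ω_d = ω_n√(1−ζ²) = 2.544 rad/s, so peak time T_p = π/ω_d = 1.24 s.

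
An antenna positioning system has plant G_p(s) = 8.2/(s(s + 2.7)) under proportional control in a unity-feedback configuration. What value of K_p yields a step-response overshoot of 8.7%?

K_p = 0.59

From %OS = 100·exp(−πζ/√(1−ζ²)) = 8.7%, ζ = −ln(0.087)/√(π²+ln²(0.087)) = 0.6137.
Characteristic equation s² + 2.7s + 8.2K_p = 0 gives ζ = 2.7/(2√(8.2K_p)).
Setting ζ = 0.6137: √(8.2K_p) = 2.7/(2·0.6137) = 2.2, so K_p = 4.839/8.2 = 0.59.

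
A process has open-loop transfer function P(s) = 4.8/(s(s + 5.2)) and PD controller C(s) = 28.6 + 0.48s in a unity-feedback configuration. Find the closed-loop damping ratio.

ζ = 0.32

Forward path: (28.6 + 0.48s)·4.8/(s(s+5.2)). The closed-loop characteristic equation is s² + (5.2 + 4.8·0.48)s + 4.8·28.6 = 0.
That is s² + 7.504s + 137.3 = 0, so ω_n = 11.72 rad/s and ζ = 7.504/(2·11.72) = 0.3202.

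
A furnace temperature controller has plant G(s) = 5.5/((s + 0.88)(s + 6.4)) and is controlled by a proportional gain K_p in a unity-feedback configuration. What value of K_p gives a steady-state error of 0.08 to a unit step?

K_p = 11.8

Steady-state error for a unit step on this type-0 loop is 1/(1 + K_p·G(0)).
G(0) = 0.9766. Require 1/(1 + K_p·0.9766) = 0.08, so 1 + 0.9766·K_p = 12.5.
K_p = (12.5 − 1)/0.9766 = 11.8.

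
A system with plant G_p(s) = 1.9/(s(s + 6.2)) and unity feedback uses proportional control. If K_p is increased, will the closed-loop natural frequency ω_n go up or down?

increase

ω_n = √(1.9·K_p), which grows with K_p.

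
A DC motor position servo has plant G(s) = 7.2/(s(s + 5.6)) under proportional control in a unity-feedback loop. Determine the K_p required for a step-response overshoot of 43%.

K_p = 16.2

From %OS = 100·exp(−πζ/√(1−ζ²)) = 43%, ζ = −ln(0.43)/√(π²+ln²(0.43)) = 0.2594.
Characteristic equation s² + 5.6s + 7.2K_p = 0 gives ζ = 5.6/(2√(7.2K_p)).
Setting ζ = 0.2594: √(7.2K_p) = 5.6/(2·0.2594) = 10.79, so K_p = 116.5/7.2 = 16.2.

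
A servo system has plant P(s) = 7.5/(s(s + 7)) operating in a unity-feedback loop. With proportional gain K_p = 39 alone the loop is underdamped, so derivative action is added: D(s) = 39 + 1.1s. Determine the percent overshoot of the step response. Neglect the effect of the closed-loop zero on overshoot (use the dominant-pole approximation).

20.9%

Forward path: (39 + 1.1s)·7.5/(s(s+7)). The closed-loop characteristic equation is s² + (7 + 7.5·1.1)s + 7.5·39 = 0.
That is s² + 15.25s + 292.5 = 0, so ω_n = 17.1 rad/s and ζ = 15.25/(2·17.1) = 0.4458.
%OS = 100·exp(−πζ/√(1−ζ²)) = 20.9%.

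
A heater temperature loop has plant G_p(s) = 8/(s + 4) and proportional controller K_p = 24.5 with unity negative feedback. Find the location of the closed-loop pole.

s = -200

Closed-loop transfer function: T(s) = K_p·G_p(s)/(1 + K_p·G_p(s)) = 196/(s + 4 + 196) = 196/(s + 200).
The closed-loop pole is at s = −200.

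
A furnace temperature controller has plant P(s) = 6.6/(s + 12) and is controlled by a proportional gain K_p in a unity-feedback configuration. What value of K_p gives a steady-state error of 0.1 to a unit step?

Steady-state error for a unit step on this type-0 loop is 1/(1 + K_p·P(0)).
P(0) = 0.55. Require 1/(1 + K_p·0.55) = 0.1, so 1 + 0.55·K_p = 10.
K_p = (10 − 1)/0.55 = 16.4.

K_p = 16.4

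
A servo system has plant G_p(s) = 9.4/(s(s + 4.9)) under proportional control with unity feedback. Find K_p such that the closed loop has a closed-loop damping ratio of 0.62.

Closed-loop characteristic equation: s² + 4.9s + K_p·9.4 = 0.
So ω_n = √(9.4K_p) and 2ζω_n = 4.9, giving ζ = 4.9/(2√(9.4K_p)).
Setting ζ = 0.62: √(9.4K_p) = 4.9/(2·0.62) = 3.952, so K_p = 15.62/9.4 = 1.66.

K_p = 1.66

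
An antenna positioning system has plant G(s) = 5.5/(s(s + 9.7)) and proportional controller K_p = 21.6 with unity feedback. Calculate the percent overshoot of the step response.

21%

The closed-loop denominator s² + 9.7s + 118.8 gives ω_n = √118.8 = 10.9 and ζ = 9.7/(2ω_n) = 0.445.
%OS = 100·exp(−πζ/√(1−ζ²)) = 100·exp(−π·0.445/√0.802) = 21%.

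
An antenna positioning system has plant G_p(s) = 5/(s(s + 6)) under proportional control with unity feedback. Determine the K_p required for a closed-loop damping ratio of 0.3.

K_p = 20

Closed-loop characteristic equation: s² + 6s + K_p·5 = 0.
So ω_n = √(5K_p) and 2ζω_n = 6, giving ζ = 6/(2√(5K_p)).
Setting ζ = 0.3: √(5K_p) = 6/(2·0.3) = 10, so K_p = 100/5 = 20.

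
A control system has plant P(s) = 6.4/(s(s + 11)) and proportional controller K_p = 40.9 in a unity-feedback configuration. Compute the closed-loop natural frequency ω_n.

The closed-loop denominator is s(s+11) + 40.9·6.4 = s² + 11s + 261.8.
So ω_n² = 261.8 ⇒ ω_n = 16.18 rad/s, and ζ = 11/(2ω_n) = 0.34.

ω_n = 16.2 rad/s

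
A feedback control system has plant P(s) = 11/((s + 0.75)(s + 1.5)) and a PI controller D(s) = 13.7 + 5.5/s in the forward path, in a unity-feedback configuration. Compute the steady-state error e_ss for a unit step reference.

The open loop D(s)P(s) has a pole at the origin (type 1), so the static position error constant is infinite and e_ss = 1/(1+∞) = 0.

0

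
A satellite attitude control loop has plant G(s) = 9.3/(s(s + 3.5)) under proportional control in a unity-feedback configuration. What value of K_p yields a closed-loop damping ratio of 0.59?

K_p = 0.946

Closed-loop characteristic equation: s² + 3.5s + K_p·9.3 = 0.
So ω_n = √(9.3K_p) and 2ζω_n = 3.5, giving ζ = 3.5/(2√(9.3K_p)).
Setting ζ = 0.59: √(9.3K_p) = 3.5/(2·0.59) = 2.966, so K_p = 8.798/9.3 = 0.946.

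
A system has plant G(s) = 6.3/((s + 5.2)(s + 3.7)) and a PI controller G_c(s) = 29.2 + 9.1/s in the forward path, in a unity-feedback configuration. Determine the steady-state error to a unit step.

0

The open loop G_c(s)G(s) has a pole at the origin (type 1), so the static position error constant is infinite and e_ss = 1/(1+∞) = 0.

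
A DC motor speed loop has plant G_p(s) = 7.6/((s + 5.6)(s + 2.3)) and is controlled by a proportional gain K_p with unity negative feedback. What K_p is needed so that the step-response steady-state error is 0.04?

K_p = 40.7

The loop is type 0, so e_ss(step) = 1/(1 + K_pos) with K_pos = K_p·G_p(0).
G_p(0) = 0.5901. Require 1/(1 + K_p·0.5901) = 0.04, so 1 + 0.5901·K_p = 25.
K_p = (25 − 1)/0.5901 = 40.7.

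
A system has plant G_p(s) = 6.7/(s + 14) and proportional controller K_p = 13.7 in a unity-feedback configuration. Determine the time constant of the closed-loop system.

Closed-loop transfer function: T(s) = K_p·G_p(s)/(1 + K_p·G_p(s)) = 91.79/(s + 14 + 91.79) = 91.79/(s + 105.8).
Time constant τ = 1/105.8 = 0.00945 s.

τ = 0.00945 s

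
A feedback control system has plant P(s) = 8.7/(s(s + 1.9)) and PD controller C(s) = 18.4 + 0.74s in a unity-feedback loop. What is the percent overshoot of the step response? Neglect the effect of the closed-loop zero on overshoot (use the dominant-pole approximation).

Forward path: (18.4 + 0.74s)·8.7/(s(s+1.9)). The closed-loop characteristic equation is s² + (1.9 + 8.7·0.74)s + 8.7·18.4 = 0.
That is s² + 8.338s + 160.1 = 0, so ω_n = 12.65 rad/s and ζ = 8.338/(2·12.65) = 0.3295.
%OS = 100·exp(−πζ/√(1−ζ²)) = 33.4%.

33.4%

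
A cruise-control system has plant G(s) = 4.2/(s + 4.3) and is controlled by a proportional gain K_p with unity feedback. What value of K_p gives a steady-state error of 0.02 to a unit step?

K_p = 50.2

Steady-state error for a unit step on this type-0 loop is 1/(1 + K_p·G(0)).
G(0) = 0.9767. Require 1/(1 + K_p·0.9767) = 0.02, so 1 + 0.9767·K_p = 50.
K_p = (50 − 1)/0.9767 = 50.2.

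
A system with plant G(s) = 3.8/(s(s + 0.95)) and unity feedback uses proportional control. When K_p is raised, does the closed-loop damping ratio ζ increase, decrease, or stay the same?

decrease

ζ = 0.95/(2√(3.8K_p)); increasing K_p raises the denominator, so ζ falls.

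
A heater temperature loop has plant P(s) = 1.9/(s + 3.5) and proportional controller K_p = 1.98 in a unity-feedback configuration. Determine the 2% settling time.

Closed-loop transfer function: T(s) = K_p·P(s)/(1 + K_p·P(s)) = 3.762/(s + 3.5 + 3.762) = 3.762/(s + 7.262).
Time constant τ = 1/7.262 = 0.1377 s, so the 2% settling time is about 4τ = 0.551 s.

T_s ≈ 0.551 s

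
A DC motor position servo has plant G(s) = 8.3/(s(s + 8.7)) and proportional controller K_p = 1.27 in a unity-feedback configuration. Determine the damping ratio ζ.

With unity feedback the closed-loop characteristic equation is s² + 8.7s + 1.27·8.3 = s² + 8.7s + 10.54 = 0.
Matching s² + 2ζω_n s + ω_n²: ω_n = √10.54 = 3.247 rad/s and 2ζω_n = 8.7, so ζ = 8.7/(2·3.247) = 1.34.

ζ = 1.34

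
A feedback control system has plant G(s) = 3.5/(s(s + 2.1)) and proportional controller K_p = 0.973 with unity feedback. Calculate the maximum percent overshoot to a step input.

The closed-loop denominator s² + 2.1s + 3.405 gives ω_n = √3.405 = 1.845 and ζ = 2.1/(2ω_n) = 0.569.
%OS = 100·exp(−πζ/√(1−ζ²)) = 100·exp(−π·0.569/√0.6763) = 11.4%.

11.4%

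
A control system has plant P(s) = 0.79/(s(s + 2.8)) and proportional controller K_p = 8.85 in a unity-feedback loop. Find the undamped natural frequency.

With unity feedback the closed-loop characteristic equation is s² + 2.8s + 8.85·0.79 = s² + 2.8s + 6.992 = 0.
Matching s² + 2ζω_n s + ω_n²: ω_n = √6.992 = 2.644 rad/s and 2ζω_n = 2.8, so ζ = 2.8/(2·2.644) = 0.529.

ω_n = 2.64 rad/s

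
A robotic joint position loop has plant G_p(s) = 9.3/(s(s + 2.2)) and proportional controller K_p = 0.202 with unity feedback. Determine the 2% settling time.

T_s ≈ 3.64 s

The closed-loop denominator s² + 2.2s + 1.879 gives ω_n = √1.879 = 1.371 and ζ = 2.2/(2ω_n) = 0.8026.
2% settling time T_s ≈ 4/(ζω_n) = 4/1.1 = 3.64 s.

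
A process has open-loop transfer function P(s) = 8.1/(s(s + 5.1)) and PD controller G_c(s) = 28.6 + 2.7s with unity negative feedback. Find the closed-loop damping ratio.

Forward path: (28.6 + 2.7s)·8.1/(s(s+5.1)). The closed-loop characteristic equation is s² + (5.1 + 8.1·2.7)s + 8.1·28.6 = 0.
That is s² + 26.97s + 231.7 = 0, so ω_n = 15.22 rad/s and ζ = 26.97/(2·15.22) = 0.886.

ζ = 0.886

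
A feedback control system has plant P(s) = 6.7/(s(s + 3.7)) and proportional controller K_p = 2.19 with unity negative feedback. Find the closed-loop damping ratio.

ζ = 0.483

With unity feedback the closed-loop characteristic equation is s² + 3.7s + 2.19·6.7 = s² + 3.7s + 14.67 = 0.
Matching s² + 2ζω_n s + ω_n²: ω_n = √14.67 = 3.831 rad/s and 2ζω_n = 3.7, so ζ = 3.7/(2·3.831) = 0.483.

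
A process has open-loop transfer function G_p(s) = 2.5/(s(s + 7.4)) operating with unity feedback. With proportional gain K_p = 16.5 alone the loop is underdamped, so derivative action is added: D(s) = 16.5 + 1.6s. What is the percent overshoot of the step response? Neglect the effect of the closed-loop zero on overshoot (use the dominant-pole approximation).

Forward path: (16.5 + 1.6s)·2.5/(s(s+7.4)). The closed-loop characteristic equation is s² + (7.4 + 2.5·1.6)s + 2.5·16.5 = 0.
That is s² + 11.4s + 41.25 = 0, so ω_n = 6.423 rad/s and ζ = 11.4/(2·6.423) = 0.8875.
%OS = 100·exp(−πζ/√(1−ζ²)) = 0.236%.

0.236%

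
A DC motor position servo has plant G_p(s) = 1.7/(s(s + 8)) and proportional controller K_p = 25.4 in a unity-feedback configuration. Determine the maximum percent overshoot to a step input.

8.98%

From 1 + K_pG_p(s) = 0: s² + 8s + 43.18 = 0 ⇒ ω_n = 6.571, ζ = 0.6087.
%OS = 100·exp(−πζ/√(1−ζ²)) = 100·exp(−π·0.6087/√0.6295) = 8.98%.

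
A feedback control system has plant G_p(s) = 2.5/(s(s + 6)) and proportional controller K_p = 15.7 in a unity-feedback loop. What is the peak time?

The closed-loop denominator s² + 6s + 39.25 gives ω_n = √39.25 = 6.265 and ζ = 6/(2ω_n) = 0.4789.
Damped frequency ω_d = ω_n√(1−ζ²) = 5.5 rad/s, so peak time T_p = π/ω_d = 0.571 s.

T_p = 0.571 s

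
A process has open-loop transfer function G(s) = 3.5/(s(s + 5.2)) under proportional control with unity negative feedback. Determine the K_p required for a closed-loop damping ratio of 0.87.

K_p = 2.55

Closed-loop characteristic equation: s² + 5.2s + K_p·3.5 = 0.
So ω_n = √(3.5K_p) and 2ζω_n = 5.2, giving ζ = 5.2/(2√(3.5K_p)).
Setting ζ = 0.87: √(3.5K_p) = 5.2/(2·0.87) = 2.989, so K_p = 8.931/3.5 = 2.55.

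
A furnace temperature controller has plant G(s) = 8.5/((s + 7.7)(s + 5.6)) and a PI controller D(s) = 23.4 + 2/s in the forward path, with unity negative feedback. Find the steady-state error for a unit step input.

The open loop D(s)G(s) has a pole at the origin (type 1), so the static position error constant is infinite and e_ss = 1/(1+∞) = 0.

0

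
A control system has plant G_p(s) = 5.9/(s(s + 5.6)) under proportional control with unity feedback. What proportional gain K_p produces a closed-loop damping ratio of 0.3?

K_p = 14.8

Closed-loop characteristic equation: s² + 5.6s + K_p·5.9 = 0.
So ω_n = √(5.9K_p) and 2ζω_n = 5.6, giving ζ = 5.6/(2√(5.9K_p)).
Setting ζ = 0.3: √(5.9K_p) = 5.6/(2·0.3) = 9.333, so K_p = 87.11/5.9 = 14.8.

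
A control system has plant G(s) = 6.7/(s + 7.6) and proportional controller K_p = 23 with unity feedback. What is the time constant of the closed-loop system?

Closed-loop transfer function: T(s) = K_p·G(s)/(1 + K_p·G(s)) = 154.1/(s + 7.6 + 154.1) = 154.1/(s + 161.7).
Time constant τ = 1/161.7 = 0.00618 s.

τ = 0.00618 s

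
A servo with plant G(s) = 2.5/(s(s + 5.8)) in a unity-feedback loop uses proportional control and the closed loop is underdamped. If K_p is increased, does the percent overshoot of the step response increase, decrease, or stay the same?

ζ = 5.8/(2√(2.5K_p)) decreases as K_p grows; lower damping means more overshoot.

increase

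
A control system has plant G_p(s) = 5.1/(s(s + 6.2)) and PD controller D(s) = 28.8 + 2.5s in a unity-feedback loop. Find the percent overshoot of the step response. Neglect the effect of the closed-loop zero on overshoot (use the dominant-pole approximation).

Forward path: (28.8 + 2.5s)·5.1/(s(s+6.2)). The closed-loop characteristic equation is s² + (6.2 + 5.1·2.5)s + 5.1·28.8 = 0.
That is s² + 18.95s + 146.9 = 0, so ω_n = 12.12 rad/s and ζ = 18.95/(2·12.12) = 0.7818.
%OS = 100·exp(−πζ/√(1−ζ²)) = 1.95%.

1.95%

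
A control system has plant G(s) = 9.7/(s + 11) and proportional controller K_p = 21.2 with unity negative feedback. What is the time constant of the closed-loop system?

Closed-loop transfer function: T(s) = K_p·G(s)/(1 + K_p·G(s)) = 205.6/(s + 11 + 205.6) = 205.6/(s + 216.6).
Time constant τ = 1/216.6 = 0.00462 s.

τ = 0.00462 s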